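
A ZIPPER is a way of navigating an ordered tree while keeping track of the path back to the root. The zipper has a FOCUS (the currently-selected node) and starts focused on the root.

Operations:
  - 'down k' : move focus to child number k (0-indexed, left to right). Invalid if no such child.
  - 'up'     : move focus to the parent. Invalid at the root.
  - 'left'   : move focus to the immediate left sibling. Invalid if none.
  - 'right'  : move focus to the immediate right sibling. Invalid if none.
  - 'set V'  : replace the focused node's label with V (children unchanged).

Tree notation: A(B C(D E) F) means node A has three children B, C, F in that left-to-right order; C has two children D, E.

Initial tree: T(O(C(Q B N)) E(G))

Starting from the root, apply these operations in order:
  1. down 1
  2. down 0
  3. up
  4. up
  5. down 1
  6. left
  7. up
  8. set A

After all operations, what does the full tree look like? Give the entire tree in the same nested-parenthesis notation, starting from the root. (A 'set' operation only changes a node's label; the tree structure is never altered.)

Answer: A(O(C(Q B N)) E(G))

Derivation:
Step 1 (down 1): focus=E path=1 depth=1 children=['G'] left=['O'] right=[] parent=T
Step 2 (down 0): focus=G path=1/0 depth=2 children=[] left=[] right=[] parent=E
Step 3 (up): focus=E path=1 depth=1 children=['G'] left=['O'] right=[] parent=T
Step 4 (up): focus=T path=root depth=0 children=['O', 'E'] (at root)
Step 5 (down 1): focus=E path=1 depth=1 children=['G'] left=['O'] right=[] parent=T
Step 6 (left): focus=O path=0 depth=1 children=['C'] left=[] right=['E'] parent=T
Step 7 (up): focus=T path=root depth=0 children=['O', 'E'] (at root)
Step 8 (set A): focus=A path=root depth=0 children=['O', 'E'] (at root)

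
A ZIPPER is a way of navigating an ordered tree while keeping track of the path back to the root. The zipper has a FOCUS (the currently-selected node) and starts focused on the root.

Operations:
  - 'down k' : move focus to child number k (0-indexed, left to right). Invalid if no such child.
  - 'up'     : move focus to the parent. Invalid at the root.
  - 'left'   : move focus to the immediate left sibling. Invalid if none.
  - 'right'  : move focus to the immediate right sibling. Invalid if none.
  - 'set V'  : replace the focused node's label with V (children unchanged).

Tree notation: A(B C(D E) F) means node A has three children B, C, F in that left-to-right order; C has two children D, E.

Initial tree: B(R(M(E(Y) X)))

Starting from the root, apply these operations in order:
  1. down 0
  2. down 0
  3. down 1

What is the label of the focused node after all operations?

Answer: X

Derivation:
Step 1 (down 0): focus=R path=0 depth=1 children=['M'] left=[] right=[] parent=B
Step 2 (down 0): focus=M path=0/0 depth=2 children=['E', 'X'] left=[] right=[] parent=R
Step 3 (down 1): focus=X path=0/0/1 depth=3 children=[] left=['E'] right=[] parent=M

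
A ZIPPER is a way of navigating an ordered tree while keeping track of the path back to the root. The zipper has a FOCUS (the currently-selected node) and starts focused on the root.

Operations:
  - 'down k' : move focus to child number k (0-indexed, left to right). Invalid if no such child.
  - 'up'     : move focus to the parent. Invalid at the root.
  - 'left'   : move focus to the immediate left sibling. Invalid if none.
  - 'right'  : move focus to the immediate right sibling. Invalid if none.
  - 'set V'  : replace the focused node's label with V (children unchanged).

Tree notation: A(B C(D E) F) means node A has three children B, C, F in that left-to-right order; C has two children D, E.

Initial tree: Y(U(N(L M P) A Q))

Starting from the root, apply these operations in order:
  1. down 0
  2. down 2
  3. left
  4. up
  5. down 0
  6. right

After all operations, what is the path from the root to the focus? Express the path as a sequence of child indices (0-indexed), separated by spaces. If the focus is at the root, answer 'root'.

Step 1 (down 0): focus=U path=0 depth=1 children=['N', 'A', 'Q'] left=[] right=[] parent=Y
Step 2 (down 2): focus=Q path=0/2 depth=2 children=[] left=['N', 'A'] right=[] parent=U
Step 3 (left): focus=A path=0/1 depth=2 children=[] left=['N'] right=['Q'] parent=U
Step 4 (up): focus=U path=0 depth=1 children=['N', 'A', 'Q'] left=[] right=[] parent=Y
Step 5 (down 0): focus=N path=0/0 depth=2 children=['L', 'M', 'P'] left=[] right=['A', 'Q'] parent=U
Step 6 (right): focus=A path=0/1 depth=2 children=[] left=['N'] right=['Q'] parent=U

Answer: 0 1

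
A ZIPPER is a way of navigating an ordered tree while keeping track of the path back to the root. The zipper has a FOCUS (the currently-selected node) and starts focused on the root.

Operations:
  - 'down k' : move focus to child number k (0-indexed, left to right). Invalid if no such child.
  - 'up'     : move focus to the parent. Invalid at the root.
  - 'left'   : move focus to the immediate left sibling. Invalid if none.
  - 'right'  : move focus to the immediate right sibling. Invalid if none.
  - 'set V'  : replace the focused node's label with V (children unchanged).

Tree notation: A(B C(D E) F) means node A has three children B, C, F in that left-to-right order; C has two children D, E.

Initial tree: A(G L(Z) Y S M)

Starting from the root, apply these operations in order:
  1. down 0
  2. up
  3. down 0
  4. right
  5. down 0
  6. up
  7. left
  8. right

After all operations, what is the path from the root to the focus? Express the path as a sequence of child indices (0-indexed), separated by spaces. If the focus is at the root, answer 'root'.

Step 1 (down 0): focus=G path=0 depth=1 children=[] left=[] right=['L', 'Y', 'S', 'M'] parent=A
Step 2 (up): focus=A path=root depth=0 children=['G', 'L', 'Y', 'S', 'M'] (at root)
Step 3 (down 0): focus=G path=0 depth=1 children=[] left=[] right=['L', 'Y', 'S', 'M'] parent=A
Step 4 (right): focus=L path=1 depth=1 children=['Z'] left=['G'] right=['Y', 'S', 'M'] parent=A
Step 5 (down 0): focus=Z path=1/0 depth=2 children=[] left=[] right=[] parent=L
Step 6 (up): focus=L path=1 depth=1 children=['Z'] left=['G'] right=['Y', 'S', 'M'] parent=A
Step 7 (left): focus=G path=0 depth=1 children=[] left=[] right=['L', 'Y', 'S', 'M'] parent=A
Step 8 (right): focus=L path=1 depth=1 children=['Z'] left=['G'] right=['Y', 'S', 'M'] parent=A

Answer: 1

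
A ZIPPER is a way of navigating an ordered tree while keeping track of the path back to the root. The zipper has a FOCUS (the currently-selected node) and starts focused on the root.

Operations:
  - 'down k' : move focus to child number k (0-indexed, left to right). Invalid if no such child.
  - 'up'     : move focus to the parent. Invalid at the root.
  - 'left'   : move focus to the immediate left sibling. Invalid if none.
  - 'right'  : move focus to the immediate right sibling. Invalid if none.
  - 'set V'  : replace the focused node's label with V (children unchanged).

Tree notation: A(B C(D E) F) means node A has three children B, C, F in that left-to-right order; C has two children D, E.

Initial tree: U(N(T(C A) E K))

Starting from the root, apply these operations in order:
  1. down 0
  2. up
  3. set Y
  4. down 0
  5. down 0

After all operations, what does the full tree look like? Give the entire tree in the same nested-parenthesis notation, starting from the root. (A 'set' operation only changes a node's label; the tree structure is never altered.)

Answer: Y(N(T(C A) E K))

Derivation:
Step 1 (down 0): focus=N path=0 depth=1 children=['T', 'E', 'K'] left=[] right=[] parent=U
Step 2 (up): focus=U path=root depth=0 children=['N'] (at root)
Step 3 (set Y): focus=Y path=root depth=0 children=['N'] (at root)
Step 4 (down 0): focus=N path=0 depth=1 children=['T', 'E', 'K'] left=[] right=[] parent=Y
Step 5 (down 0): focus=T path=0/0 depth=2 children=['C', 'A'] left=[] right=['E', 'K'] parent=N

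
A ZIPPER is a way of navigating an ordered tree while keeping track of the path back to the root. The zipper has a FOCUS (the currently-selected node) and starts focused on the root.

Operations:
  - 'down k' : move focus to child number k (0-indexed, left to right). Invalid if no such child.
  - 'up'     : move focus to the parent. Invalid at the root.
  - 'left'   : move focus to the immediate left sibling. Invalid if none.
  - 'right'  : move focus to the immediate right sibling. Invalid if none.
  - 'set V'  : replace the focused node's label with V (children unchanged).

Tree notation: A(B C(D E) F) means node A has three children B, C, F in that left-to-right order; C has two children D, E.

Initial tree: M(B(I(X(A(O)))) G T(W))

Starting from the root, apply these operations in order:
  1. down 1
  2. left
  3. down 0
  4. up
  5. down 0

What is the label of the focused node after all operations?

Answer: I

Derivation:
Step 1 (down 1): focus=G path=1 depth=1 children=[] left=['B'] right=['T'] parent=M
Step 2 (left): focus=B path=0 depth=1 children=['I'] left=[] right=['G', 'T'] parent=M
Step 3 (down 0): focus=I path=0/0 depth=2 children=['X'] left=[] right=[] parent=B
Step 4 (up): focus=B path=0 depth=1 children=['I'] left=[] right=['G', 'T'] parent=M
Step 5 (down 0): focus=I path=0/0 depth=2 children=['X'] left=[] right=[] parent=B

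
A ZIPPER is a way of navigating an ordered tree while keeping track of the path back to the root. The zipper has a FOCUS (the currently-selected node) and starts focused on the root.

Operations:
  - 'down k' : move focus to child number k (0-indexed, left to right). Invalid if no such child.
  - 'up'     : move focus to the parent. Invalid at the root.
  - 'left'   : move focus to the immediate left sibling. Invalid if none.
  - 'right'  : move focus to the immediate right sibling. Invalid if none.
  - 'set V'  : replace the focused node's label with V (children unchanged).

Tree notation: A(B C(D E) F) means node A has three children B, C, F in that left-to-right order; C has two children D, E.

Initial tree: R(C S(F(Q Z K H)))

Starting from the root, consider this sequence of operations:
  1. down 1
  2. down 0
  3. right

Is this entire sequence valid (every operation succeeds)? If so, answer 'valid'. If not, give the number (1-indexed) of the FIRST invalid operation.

Step 1 (down 1): focus=S path=1 depth=1 children=['F'] left=['C'] right=[] parent=R
Step 2 (down 0): focus=F path=1/0 depth=2 children=['Q', 'Z', 'K', 'H'] left=[] right=[] parent=S
Step 3 (right): INVALID

Answer: 3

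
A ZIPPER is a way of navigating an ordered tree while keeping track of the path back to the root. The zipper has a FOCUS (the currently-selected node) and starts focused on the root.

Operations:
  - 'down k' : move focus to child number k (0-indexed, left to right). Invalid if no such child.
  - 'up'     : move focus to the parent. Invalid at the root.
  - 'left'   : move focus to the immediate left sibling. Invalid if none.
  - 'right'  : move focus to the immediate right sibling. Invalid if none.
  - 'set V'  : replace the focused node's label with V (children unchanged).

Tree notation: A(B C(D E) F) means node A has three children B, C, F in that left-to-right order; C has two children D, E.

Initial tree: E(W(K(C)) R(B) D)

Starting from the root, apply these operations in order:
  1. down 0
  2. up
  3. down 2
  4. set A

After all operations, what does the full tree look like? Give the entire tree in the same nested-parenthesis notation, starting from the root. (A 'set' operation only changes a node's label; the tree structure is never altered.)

Step 1 (down 0): focus=W path=0 depth=1 children=['K'] left=[] right=['R', 'D'] parent=E
Step 2 (up): focus=E path=root depth=0 children=['W', 'R', 'D'] (at root)
Step 3 (down 2): focus=D path=2 depth=1 children=[] left=['W', 'R'] right=[] parent=E
Step 4 (set A): focus=A path=2 depth=1 children=[] left=['W', 'R'] right=[] parent=E

Answer: E(W(K(C)) R(B) A)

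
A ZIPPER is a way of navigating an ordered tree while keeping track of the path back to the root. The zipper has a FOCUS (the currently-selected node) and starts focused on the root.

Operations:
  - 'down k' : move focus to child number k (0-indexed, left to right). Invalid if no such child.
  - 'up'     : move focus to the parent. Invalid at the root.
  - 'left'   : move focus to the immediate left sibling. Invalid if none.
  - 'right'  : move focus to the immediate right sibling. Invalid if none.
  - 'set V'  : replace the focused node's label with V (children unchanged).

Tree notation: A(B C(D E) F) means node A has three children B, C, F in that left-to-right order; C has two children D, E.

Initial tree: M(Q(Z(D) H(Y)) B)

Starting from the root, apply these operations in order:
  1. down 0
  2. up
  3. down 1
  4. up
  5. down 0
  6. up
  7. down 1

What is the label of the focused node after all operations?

Answer: B

Derivation:
Step 1 (down 0): focus=Q path=0 depth=1 children=['Z', 'H'] left=[] right=['B'] parent=M
Step 2 (up): focus=M path=root depth=0 children=['Q', 'B'] (at root)
Step 3 (down 1): focus=B path=1 depth=1 children=[] left=['Q'] right=[] parent=M
Step 4 (up): focus=M path=root depth=0 children=['Q', 'B'] (at root)
Step 5 (down 0): focus=Q path=0 depth=1 children=['Z', 'H'] left=[] right=['B'] parent=M
Step 6 (up): focus=M path=root depth=0 children=['Q', 'B'] (at root)
Step 7 (down 1): focus=B path=1 depth=1 children=[] left=['Q'] right=[] parent=M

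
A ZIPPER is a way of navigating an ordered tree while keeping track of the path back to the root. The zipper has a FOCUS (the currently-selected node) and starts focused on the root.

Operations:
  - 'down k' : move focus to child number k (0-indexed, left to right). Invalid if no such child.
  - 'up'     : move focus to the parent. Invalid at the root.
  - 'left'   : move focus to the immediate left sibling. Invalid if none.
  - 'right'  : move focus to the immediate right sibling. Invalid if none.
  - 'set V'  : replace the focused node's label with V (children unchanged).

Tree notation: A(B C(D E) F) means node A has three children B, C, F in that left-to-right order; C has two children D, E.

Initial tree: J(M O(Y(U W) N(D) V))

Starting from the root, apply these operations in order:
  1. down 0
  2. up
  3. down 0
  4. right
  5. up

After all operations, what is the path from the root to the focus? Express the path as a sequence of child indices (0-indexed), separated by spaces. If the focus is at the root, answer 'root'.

Answer: root

Derivation:
Step 1 (down 0): focus=M path=0 depth=1 children=[] left=[] right=['O'] parent=J
Step 2 (up): focus=J path=root depth=0 children=['M', 'O'] (at root)
Step 3 (down 0): focus=M path=0 depth=1 children=[] left=[] right=['O'] parent=J
Step 4 (right): focus=O path=1 depth=1 children=['Y', 'N', 'V'] left=['M'] right=[] parent=J
Step 5 (up): focus=J path=root depth=0 children=['M', 'O'] (at root)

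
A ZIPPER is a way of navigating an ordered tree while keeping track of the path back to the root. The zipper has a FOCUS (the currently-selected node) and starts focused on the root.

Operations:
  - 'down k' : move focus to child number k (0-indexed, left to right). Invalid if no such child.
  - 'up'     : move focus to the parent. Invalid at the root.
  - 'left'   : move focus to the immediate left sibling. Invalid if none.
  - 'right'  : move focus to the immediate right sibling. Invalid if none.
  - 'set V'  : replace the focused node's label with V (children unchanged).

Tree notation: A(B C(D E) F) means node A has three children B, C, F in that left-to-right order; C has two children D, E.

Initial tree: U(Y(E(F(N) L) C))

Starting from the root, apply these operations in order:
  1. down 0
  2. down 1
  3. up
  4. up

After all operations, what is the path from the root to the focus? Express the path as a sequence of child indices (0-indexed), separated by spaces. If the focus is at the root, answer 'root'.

Answer: root

Derivation:
Step 1 (down 0): focus=Y path=0 depth=1 children=['E', 'C'] left=[] right=[] parent=U
Step 2 (down 1): focus=C path=0/1 depth=2 children=[] left=['E'] right=[] parent=Y
Step 3 (up): focus=Y path=0 depth=1 children=['E', 'C'] left=[] right=[] parent=U
Step 4 (up): focus=U path=root depth=0 children=['Y'] (at root)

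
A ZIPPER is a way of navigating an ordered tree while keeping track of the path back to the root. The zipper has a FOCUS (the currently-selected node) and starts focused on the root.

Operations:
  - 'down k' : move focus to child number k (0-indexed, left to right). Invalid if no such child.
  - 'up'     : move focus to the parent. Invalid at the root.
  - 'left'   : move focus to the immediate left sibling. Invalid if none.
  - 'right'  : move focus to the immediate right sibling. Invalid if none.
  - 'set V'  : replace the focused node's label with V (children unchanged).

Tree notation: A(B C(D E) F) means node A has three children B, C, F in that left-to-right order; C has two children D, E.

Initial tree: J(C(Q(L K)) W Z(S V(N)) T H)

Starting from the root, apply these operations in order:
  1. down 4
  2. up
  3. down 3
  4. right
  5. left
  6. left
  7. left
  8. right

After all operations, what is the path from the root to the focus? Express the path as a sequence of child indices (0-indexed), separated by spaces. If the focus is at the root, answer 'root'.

Answer: 2

Derivation:
Step 1 (down 4): focus=H path=4 depth=1 children=[] left=['C', 'W', 'Z', 'T'] right=[] parent=J
Step 2 (up): focus=J path=root depth=0 children=['C', 'W', 'Z', 'T', 'H'] (at root)
Step 3 (down 3): focus=T path=3 depth=1 children=[] left=['C', 'W', 'Z'] right=['H'] parent=J
Step 4 (right): focus=H path=4 depth=1 children=[] left=['C', 'W', 'Z', 'T'] right=[] parent=J
Step 5 (left): focus=T path=3 depth=1 children=[] left=['C', 'W', 'Z'] right=['H'] parent=J
Step 6 (left): focus=Z path=2 depth=1 children=['S', 'V'] left=['C', 'W'] right=['T', 'H'] parent=J
Step 7 (left): focus=W path=1 depth=1 children=[] left=['C'] right=['Z', 'T', 'H'] parent=J
Step 8 (right): focus=Z path=2 depth=1 children=['S', 'V'] left=['C', 'W'] right=['T', 'H'] parent=J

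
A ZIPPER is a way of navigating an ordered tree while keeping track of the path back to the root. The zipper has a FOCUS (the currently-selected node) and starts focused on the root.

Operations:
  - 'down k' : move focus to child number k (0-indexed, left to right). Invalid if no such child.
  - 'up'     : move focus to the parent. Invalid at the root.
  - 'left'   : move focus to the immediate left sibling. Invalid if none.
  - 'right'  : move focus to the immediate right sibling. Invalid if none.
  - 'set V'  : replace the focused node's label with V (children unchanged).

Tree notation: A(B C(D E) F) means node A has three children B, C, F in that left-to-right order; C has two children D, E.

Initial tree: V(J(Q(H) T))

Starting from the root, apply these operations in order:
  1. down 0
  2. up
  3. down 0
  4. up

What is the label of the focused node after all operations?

Answer: V

Derivation:
Step 1 (down 0): focus=J path=0 depth=1 children=['Q', 'T'] left=[] right=[] parent=V
Step 2 (up): focus=V path=root depth=0 children=['J'] (at root)
Step 3 (down 0): focus=J path=0 depth=1 children=['Q', 'T'] left=[] right=[] parent=V
Step 4 (up): focus=V path=root depth=0 children=['J'] (at root)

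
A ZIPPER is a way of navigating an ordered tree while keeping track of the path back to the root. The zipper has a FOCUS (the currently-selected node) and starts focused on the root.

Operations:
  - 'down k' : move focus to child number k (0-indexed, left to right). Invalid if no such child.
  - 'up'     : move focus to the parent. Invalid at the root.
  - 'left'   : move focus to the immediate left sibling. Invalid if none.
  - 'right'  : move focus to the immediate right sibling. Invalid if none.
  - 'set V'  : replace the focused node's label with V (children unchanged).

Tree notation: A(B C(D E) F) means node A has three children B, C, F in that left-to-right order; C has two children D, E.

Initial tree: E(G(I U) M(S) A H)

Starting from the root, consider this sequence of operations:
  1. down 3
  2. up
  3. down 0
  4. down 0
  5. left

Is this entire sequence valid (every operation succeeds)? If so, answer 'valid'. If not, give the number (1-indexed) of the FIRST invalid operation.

Answer: 5

Derivation:
Step 1 (down 3): focus=H path=3 depth=1 children=[] left=['G', 'M', 'A'] right=[] parent=E
Step 2 (up): focus=E path=root depth=0 children=['G', 'M', 'A', 'H'] (at root)
Step 3 (down 0): focus=G path=0 depth=1 children=['I', 'U'] left=[] right=['M', 'A', 'H'] parent=E
Step 4 (down 0): focus=I path=0/0 depth=2 children=[] left=[] right=['U'] parent=G
Step 5 (left): INVALID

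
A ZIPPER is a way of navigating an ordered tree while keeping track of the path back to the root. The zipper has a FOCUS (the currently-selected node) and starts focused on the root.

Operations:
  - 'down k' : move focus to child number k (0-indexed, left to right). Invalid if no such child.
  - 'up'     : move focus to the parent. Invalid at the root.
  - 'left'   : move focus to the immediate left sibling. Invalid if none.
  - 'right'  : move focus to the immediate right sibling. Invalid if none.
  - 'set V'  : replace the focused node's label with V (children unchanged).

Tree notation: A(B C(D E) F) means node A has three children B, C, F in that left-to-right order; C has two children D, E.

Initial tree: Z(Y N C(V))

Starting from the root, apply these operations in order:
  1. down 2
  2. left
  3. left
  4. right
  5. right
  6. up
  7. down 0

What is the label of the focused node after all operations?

Step 1 (down 2): focus=C path=2 depth=1 children=['V'] left=['Y', 'N'] right=[] parent=Z
Step 2 (left): focus=N path=1 depth=1 children=[] left=['Y'] right=['C'] parent=Z
Step 3 (left): focus=Y path=0 depth=1 children=[] left=[] right=['N', 'C'] parent=Z
Step 4 (right): focus=N path=1 depth=1 children=[] left=['Y'] right=['C'] parent=Z
Step 5 (right): focus=C path=2 depth=1 children=['V'] left=['Y', 'N'] right=[] parent=Z
Step 6 (up): focus=Z path=root depth=0 children=['Y', 'N', 'C'] (at root)
Step 7 (down 0): focus=Y path=0 depth=1 children=[] left=[] right=['N', 'C'] parent=Z

Answer: Y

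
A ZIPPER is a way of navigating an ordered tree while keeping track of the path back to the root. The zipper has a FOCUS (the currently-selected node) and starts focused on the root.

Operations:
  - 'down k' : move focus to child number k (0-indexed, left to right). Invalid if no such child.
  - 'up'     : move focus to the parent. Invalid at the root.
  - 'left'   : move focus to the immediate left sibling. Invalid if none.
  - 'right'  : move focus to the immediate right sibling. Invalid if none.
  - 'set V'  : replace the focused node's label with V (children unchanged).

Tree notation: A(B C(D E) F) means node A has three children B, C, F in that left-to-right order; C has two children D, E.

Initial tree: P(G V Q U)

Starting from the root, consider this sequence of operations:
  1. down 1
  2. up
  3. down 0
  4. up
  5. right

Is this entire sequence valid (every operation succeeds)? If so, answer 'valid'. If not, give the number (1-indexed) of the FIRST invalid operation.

Answer: 5

Derivation:
Step 1 (down 1): focus=V path=1 depth=1 children=[] left=['G'] right=['Q', 'U'] parent=P
Step 2 (up): focus=P path=root depth=0 children=['G', 'V', 'Q', 'U'] (at root)
Step 3 (down 0): focus=G path=0 depth=1 children=[] left=[] right=['V', 'Q', 'U'] parent=P
Step 4 (up): focus=P path=root depth=0 children=['G', 'V', 'Q', 'U'] (at root)
Step 5 (right): INVALID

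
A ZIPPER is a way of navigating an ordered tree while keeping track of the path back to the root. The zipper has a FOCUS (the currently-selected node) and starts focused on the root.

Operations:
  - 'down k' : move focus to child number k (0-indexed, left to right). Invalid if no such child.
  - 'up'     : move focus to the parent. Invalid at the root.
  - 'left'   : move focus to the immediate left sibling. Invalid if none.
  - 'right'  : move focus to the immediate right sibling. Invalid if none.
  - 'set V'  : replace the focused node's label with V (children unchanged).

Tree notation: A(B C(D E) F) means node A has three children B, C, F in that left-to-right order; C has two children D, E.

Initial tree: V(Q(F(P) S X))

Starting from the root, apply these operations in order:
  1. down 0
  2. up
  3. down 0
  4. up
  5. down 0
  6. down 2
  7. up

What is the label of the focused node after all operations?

Answer: Q

Derivation:
Step 1 (down 0): focus=Q path=0 depth=1 children=['F', 'S', 'X'] left=[] right=[] parent=V
Step 2 (up): focus=V path=root depth=0 children=['Q'] (at root)
Step 3 (down 0): focus=Q path=0 depth=1 children=['F', 'S', 'X'] left=[] right=[] parent=V
Step 4 (up): focus=V path=root depth=0 children=['Q'] (at root)
Step 5 (down 0): focus=Q path=0 depth=1 children=['F', 'S', 'X'] left=[] right=[] parent=V
Step 6 (down 2): focus=X path=0/2 depth=2 children=[] left=['F', 'S'] right=[] parent=Q
Step 7 (up): focus=Q path=0 depth=1 children=['F', 'S', 'X'] left=[] right=[] parent=V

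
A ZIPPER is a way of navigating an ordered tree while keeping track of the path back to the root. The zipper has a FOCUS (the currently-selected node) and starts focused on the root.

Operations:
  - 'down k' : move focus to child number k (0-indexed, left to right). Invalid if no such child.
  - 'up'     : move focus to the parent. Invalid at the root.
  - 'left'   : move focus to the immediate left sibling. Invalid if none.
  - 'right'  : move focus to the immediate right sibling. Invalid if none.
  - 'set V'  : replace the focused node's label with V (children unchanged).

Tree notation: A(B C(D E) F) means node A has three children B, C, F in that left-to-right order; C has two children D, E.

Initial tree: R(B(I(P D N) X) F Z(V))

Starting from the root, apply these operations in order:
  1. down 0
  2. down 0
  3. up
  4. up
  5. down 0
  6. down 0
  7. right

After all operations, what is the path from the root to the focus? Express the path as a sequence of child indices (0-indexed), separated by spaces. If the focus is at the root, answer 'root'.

Step 1 (down 0): focus=B path=0 depth=1 children=['I', 'X'] left=[] right=['F', 'Z'] parent=R
Step 2 (down 0): focus=I path=0/0 depth=2 children=['P', 'D', 'N'] left=[] right=['X'] parent=B
Step 3 (up): focus=B path=0 depth=1 children=['I', 'X'] left=[] right=['F', 'Z'] parent=R
Step 4 (up): focus=R path=root depth=0 children=['B', 'F', 'Z'] (at root)
Step 5 (down 0): focus=B path=0 depth=1 children=['I', 'X'] left=[] right=['F', 'Z'] parent=R
Step 6 (down 0): focus=I path=0/0 depth=2 children=['P', 'D', 'N'] left=[] right=['X'] parent=B
Step 7 (right): focus=X path=0/1 depth=2 children=[] left=['I'] right=[] parent=B

Answer: 0 1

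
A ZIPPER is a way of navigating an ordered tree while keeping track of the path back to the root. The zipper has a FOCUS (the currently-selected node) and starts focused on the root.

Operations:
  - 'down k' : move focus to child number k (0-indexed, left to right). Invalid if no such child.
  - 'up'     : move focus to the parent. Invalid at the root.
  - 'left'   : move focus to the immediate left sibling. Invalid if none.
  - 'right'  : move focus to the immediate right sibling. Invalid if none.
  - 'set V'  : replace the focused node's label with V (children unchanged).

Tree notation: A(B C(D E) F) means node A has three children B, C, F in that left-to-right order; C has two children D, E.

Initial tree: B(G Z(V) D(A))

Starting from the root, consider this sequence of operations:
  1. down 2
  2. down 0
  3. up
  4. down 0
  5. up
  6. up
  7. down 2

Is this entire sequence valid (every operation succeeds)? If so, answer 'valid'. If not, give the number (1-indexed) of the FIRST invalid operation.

Answer: valid

Derivation:
Step 1 (down 2): focus=D path=2 depth=1 children=['A'] left=['G', 'Z'] right=[] parent=B
Step 2 (down 0): focus=A path=2/0 depth=2 children=[] left=[] right=[] parent=D
Step 3 (up): focus=D path=2 depth=1 children=['A'] left=['G', 'Z'] right=[] parent=B
Step 4 (down 0): focus=A path=2/0 depth=2 children=[] left=[] right=[] parent=D
Step 5 (up): focus=D path=2 depth=1 children=['A'] left=['G', 'Z'] right=[] parent=B
Step 6 (up): focus=B path=root depth=0 children=['G', 'Z', 'D'] (at root)
Step 7 (down 2): focus=D path=2 depth=1 children=['A'] left=['G', 'Z'] right=[] parent=B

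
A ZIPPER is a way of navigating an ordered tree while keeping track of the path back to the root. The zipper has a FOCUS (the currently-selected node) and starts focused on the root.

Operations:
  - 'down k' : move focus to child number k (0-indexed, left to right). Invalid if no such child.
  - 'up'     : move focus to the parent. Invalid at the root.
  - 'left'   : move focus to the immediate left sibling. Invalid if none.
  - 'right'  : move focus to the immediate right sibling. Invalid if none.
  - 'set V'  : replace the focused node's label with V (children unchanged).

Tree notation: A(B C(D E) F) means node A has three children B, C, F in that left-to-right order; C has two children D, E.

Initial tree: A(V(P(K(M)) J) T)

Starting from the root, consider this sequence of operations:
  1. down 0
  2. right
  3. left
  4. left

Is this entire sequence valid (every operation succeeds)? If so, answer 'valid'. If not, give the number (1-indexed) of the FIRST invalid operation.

Step 1 (down 0): focus=V path=0 depth=1 children=['P', 'J'] left=[] right=['T'] parent=A
Step 2 (right): focus=T path=1 depth=1 children=[] left=['V'] right=[] parent=A
Step 3 (left): focus=V path=0 depth=1 children=['P', 'J'] left=[] right=['T'] parent=A
Step 4 (left): INVALID

Answer: 4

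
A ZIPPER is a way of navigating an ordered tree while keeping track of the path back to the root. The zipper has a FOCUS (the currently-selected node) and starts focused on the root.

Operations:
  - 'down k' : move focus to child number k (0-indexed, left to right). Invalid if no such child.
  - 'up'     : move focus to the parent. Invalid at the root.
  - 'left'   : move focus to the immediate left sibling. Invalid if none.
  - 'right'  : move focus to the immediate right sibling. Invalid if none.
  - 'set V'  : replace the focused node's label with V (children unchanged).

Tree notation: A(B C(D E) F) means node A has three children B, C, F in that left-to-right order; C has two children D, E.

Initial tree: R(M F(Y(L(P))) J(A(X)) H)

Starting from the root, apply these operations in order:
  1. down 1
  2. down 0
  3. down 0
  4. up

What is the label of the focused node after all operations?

Answer: Y

Derivation:
Step 1 (down 1): focus=F path=1 depth=1 children=['Y'] left=['M'] right=['J', 'H'] parent=R
Step 2 (down 0): focus=Y path=1/0 depth=2 children=['L'] left=[] right=[] parent=F
Step 3 (down 0): focus=L path=1/0/0 depth=3 children=['P'] left=[] right=[] parent=Y
Step 4 (up): focus=Y path=1/0 depth=2 children=['L'] left=[] right=[] parent=F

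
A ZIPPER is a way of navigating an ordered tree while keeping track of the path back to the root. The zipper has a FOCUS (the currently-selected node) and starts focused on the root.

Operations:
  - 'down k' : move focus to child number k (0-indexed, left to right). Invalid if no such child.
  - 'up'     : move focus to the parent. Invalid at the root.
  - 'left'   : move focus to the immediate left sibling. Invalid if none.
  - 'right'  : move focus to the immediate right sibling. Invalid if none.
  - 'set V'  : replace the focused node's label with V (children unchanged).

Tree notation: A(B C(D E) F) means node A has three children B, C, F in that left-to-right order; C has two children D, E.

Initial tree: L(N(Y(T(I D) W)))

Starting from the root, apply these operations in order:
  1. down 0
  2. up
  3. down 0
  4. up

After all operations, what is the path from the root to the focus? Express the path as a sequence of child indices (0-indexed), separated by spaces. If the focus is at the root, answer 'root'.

Answer: root

Derivation:
Step 1 (down 0): focus=N path=0 depth=1 children=['Y'] left=[] right=[] parent=L
Step 2 (up): focus=L path=root depth=0 children=['N'] (at root)
Step 3 (down 0): focus=N path=0 depth=1 children=['Y'] left=[] right=[] parent=L
Step 4 (up): focus=L path=root depth=0 children=['N'] (at root)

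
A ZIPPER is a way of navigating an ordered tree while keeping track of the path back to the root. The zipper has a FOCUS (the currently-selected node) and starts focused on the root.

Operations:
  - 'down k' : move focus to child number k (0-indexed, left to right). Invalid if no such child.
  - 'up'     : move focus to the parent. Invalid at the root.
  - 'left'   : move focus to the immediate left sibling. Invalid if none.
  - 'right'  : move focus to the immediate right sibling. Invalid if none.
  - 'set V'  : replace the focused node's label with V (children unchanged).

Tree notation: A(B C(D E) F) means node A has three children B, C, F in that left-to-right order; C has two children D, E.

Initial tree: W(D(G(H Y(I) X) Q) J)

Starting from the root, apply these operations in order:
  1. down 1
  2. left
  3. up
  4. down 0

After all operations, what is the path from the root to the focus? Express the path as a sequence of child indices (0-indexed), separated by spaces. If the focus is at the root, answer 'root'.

Answer: 0

Derivation:
Step 1 (down 1): focus=J path=1 depth=1 children=[] left=['D'] right=[] parent=W
Step 2 (left): focus=D path=0 depth=1 children=['G', 'Q'] left=[] right=['J'] parent=W
Step 3 (up): focus=W path=root depth=0 children=['D', 'J'] (at root)
Step 4 (down 0): focus=D path=0 depth=1 children=['G', 'Q'] left=[] right=['J'] parent=W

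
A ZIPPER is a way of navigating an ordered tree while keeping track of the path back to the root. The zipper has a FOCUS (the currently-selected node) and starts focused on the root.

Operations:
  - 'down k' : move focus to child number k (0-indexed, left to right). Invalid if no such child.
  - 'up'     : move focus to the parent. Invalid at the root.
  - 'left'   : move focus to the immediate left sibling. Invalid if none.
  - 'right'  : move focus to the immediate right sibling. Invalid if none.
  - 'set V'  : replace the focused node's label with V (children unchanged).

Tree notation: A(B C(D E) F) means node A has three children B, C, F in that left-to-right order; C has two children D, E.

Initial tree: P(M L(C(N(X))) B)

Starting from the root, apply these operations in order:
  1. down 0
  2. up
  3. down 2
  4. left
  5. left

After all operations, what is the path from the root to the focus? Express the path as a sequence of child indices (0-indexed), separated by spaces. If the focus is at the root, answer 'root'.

Step 1 (down 0): focus=M path=0 depth=1 children=[] left=[] right=['L', 'B'] parent=P
Step 2 (up): focus=P path=root depth=0 children=['M', 'L', 'B'] (at root)
Step 3 (down 2): focus=B path=2 depth=1 children=[] left=['M', 'L'] right=[] parent=P
Step 4 (left): focus=L path=1 depth=1 children=['C'] left=['M'] right=['B'] parent=P
Step 5 (left): focus=M path=0 depth=1 children=[] left=[] right=['L', 'B'] parent=P

Answer: 0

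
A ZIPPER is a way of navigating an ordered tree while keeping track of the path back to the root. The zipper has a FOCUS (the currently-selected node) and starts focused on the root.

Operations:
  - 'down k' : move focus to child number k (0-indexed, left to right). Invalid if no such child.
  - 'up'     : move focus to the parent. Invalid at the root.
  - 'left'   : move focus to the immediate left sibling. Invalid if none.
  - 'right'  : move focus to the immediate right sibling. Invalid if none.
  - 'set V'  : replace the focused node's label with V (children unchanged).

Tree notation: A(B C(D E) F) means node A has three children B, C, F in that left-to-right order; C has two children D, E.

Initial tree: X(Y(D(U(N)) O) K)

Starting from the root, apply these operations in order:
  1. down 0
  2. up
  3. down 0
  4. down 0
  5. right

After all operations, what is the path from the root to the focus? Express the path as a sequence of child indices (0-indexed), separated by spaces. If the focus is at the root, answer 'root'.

Step 1 (down 0): focus=Y path=0 depth=1 children=['D', 'O'] left=[] right=['K'] parent=X
Step 2 (up): focus=X path=root depth=0 children=['Y', 'K'] (at root)
Step 3 (down 0): focus=Y path=0 depth=1 children=['D', 'O'] left=[] right=['K'] parent=X
Step 4 (down 0): focus=D path=0/0 depth=2 children=['U'] left=[] right=['O'] parent=Y
Step 5 (right): focus=O path=0/1 depth=2 children=[] left=['D'] right=[] parent=Y

Answer: 0 1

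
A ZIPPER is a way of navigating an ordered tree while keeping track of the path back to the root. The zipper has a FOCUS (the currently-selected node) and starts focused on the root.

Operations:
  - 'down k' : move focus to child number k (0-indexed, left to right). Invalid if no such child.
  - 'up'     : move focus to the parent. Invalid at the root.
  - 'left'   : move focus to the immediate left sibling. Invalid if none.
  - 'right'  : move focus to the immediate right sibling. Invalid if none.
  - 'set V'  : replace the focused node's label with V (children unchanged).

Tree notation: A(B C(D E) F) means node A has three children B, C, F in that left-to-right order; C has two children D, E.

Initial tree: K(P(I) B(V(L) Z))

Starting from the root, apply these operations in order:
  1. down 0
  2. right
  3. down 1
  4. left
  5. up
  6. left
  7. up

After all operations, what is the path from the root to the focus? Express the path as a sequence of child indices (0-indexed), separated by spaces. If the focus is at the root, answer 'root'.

Step 1 (down 0): focus=P path=0 depth=1 children=['I'] left=[] right=['B'] parent=K
Step 2 (right): focus=B path=1 depth=1 children=['V', 'Z'] left=['P'] right=[] parent=K
Step 3 (down 1): focus=Z path=1/1 depth=2 children=[] left=['V'] right=[] parent=B
Step 4 (left): focus=V path=1/0 depth=2 children=['L'] left=[] right=['Z'] parent=B
Step 5 (up): focus=B path=1 depth=1 children=['V', 'Z'] left=['P'] right=[] parent=K
Step 6 (left): focus=P path=0 depth=1 children=['I'] left=[] right=['B'] parent=K
Step 7 (up): focus=K path=root depth=0 children=['P', 'B'] (at root)

Answer: root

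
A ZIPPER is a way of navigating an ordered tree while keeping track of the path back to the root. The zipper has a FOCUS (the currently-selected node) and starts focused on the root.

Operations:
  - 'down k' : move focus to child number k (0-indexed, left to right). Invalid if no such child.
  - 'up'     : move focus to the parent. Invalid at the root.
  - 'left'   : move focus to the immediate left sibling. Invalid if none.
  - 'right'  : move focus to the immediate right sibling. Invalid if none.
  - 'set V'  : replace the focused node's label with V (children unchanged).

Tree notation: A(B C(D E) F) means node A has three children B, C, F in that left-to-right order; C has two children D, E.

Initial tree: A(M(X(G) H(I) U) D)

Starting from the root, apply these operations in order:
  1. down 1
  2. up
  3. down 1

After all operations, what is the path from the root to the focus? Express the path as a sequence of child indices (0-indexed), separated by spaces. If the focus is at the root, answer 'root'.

Step 1 (down 1): focus=D path=1 depth=1 children=[] left=['M'] right=[] parent=A
Step 2 (up): focus=A path=root depth=0 children=['M', 'D'] (at root)
Step 3 (down 1): focus=D path=1 depth=1 children=[] left=['M'] right=[] parent=A

Answer: 1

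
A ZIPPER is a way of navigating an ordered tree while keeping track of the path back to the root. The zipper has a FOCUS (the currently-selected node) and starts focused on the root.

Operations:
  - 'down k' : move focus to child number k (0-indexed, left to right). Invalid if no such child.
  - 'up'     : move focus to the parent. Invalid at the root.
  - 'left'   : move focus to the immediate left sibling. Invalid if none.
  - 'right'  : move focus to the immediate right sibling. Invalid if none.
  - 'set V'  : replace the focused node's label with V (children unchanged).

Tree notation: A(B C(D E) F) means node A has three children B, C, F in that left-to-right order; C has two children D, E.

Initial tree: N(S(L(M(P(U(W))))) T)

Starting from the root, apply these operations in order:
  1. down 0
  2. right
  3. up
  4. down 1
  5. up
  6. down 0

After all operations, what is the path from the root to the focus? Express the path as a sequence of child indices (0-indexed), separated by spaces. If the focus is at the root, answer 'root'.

Step 1 (down 0): focus=S path=0 depth=1 children=['L'] left=[] right=['T'] parent=N
Step 2 (right): focus=T path=1 depth=1 children=[] left=['S'] right=[] parent=N
Step 3 (up): focus=N path=root depth=0 children=['S', 'T'] (at root)
Step 4 (down 1): focus=T path=1 depth=1 children=[] left=['S'] right=[] parent=N
Step 5 (up): focus=N path=root depth=0 children=['S', 'T'] (at root)
Step 6 (down 0): focus=S path=0 depth=1 children=['L'] left=[] right=['T'] parent=N

Answer: 0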